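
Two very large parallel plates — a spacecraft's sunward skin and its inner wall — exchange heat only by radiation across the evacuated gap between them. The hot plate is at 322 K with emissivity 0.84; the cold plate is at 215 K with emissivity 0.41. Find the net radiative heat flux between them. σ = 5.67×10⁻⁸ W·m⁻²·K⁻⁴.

q ≈ 186 W/m²

For two infinite grey parallel plates, q = σ(T₁⁴ − T₂⁴)/(1/ε₁ + 1/ε₂ − 1).
T₁⁴ − T₂⁴ = 1.075×10¹⁰ − 2.137×10⁹ = 8.614×10⁹ K⁴.
1/ε₁ + 1/ε₂ − 1 = 1.190 + 2.439 − 1 = 2.630.
q = 5.67×10⁻⁸ × 8.614×10⁹ / 2.630.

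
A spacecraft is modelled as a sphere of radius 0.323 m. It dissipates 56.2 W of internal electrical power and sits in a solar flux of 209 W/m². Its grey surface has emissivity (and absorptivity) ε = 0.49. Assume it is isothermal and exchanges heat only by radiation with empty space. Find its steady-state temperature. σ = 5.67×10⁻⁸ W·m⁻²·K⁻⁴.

T ≈ 223 K

At steady state, absorbed solar power + internal power = radiated power.
Absorbed: α·S·A_cross = 0.49·209·0.3278 = 33.57 W (cross-section πr²).
Total input = 33.57 + 56.2 = 89.77 W.
Radiated: εσ·A_surf·T⁴ with A_surf = 4πr² = 1.311 m².
T⁴ = 89.77/(0.49·5.67×10⁻⁸·1.311) = 2.464×10⁹ K⁴.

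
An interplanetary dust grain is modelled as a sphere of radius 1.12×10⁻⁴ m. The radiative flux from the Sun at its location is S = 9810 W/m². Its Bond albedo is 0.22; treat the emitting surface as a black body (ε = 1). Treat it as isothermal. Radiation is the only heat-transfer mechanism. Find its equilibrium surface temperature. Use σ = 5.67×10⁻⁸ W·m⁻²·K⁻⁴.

T ≈ 429 K

At equilibrium, absorbed power = emitted power.
Absorbing cross-section = πr² = 3.941×10⁻⁸ m²; emitting surface = 4πr² = 1.576×10⁻⁷ m² (ratio 4).
(1−a)S·A_cross = εσ·A_surf·T⁴  ⇒  T⁴ = (1−a)S/(4σ).
T⁴ = 0.780·9810/(4·5.67×10⁻⁸) = 3.374×10¹⁰ K⁴.
T = (3.374×10¹⁰)^(1/4).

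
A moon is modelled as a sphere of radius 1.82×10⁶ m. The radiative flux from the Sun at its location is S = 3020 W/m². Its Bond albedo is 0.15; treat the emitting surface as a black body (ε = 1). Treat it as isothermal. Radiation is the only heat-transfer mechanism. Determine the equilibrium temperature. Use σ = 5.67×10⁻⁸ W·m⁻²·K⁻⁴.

At equilibrium, absorbed power = emitted power.
Absorbing cross-section = πr² = 1.041×10¹³ m²; emitting surface = 4πr² = 4.162×10¹³ m² (ratio 4).
(1−a)S·A_cross = εσ·A_surf·T⁴  ⇒  T⁴ = (1−a)S/(4σ).
T⁴ = 0.850·3020/(4·5.67×10⁻⁸) = 1.132×10¹⁰ K⁴.
T = (1.132×10¹⁰)^(1/4).

T ≈ 326 K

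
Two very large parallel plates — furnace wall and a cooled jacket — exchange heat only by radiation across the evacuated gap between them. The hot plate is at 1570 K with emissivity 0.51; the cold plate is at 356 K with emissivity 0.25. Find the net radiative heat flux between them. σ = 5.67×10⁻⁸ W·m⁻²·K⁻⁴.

For two infinite grey parallel plates, q = σ(T₁⁴ − T₂⁴)/(1/ε₁ + 1/ε₂ − 1).
T₁⁴ − T₂⁴ = 6.076×10¹² − 1.606×10¹⁰ = 6.060×10¹² K⁴.
1/ε₁ + 1/ε₂ − 1 = 1.961 + 4.000 − 1 = 4.961.
q = 5.67×10⁻⁸ × 6.060×10¹² / 4.961.

q ≈ 69300 W/m²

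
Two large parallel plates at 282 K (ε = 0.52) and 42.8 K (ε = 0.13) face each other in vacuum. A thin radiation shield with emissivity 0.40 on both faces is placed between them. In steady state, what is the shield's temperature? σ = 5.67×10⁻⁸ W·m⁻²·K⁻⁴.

T_s ≈ 261 K

In steady state the net flux on the hot side equals that on the cold side.
σ(T₁⁴−T_s⁴)/D₁ = σ(T_s⁴−T₂⁴)/D₂, with D₁ = 1/ε₁+1/ε_s−1 = 3.423, D₂ = 1/ε_s+1/ε₂−1 = 9.192.
Solve for T_s⁴: T_s⁴ = (D₂·T₁⁴ + D₁·T₂⁴)/(D₁+D₂) = 4.609×10⁹ K⁴.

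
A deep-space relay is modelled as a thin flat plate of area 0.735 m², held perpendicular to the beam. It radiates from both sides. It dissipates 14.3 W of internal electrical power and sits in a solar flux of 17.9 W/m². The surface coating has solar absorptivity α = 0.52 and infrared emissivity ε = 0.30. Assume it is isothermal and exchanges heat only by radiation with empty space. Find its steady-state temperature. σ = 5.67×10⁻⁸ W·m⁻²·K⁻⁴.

T ≈ 171 K

At steady state, absorbed solar power + internal power = radiated power.
Absorbed: α·S·A_cross = 0.52·17.9·0.7350 = 6.841 W (cross-section A).
Total input = 6.841 + 14.3 = 21.14 W.
Radiated: εσ·A_surf·T⁴ with A_surf = 2A = 1.470 m².
T⁴ = 21.14/(0.30·5.67×10⁻⁸·1.470) = 8.455×10⁸ K⁴.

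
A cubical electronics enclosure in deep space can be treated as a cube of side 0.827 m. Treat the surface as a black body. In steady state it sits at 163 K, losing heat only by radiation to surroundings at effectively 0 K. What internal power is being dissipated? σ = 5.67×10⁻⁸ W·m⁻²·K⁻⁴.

P ≈ 164 W

Steady state: P = εσA T⁴.
A = 6L² = 4.104 m²; T⁴ = (163)⁴ = 7.059×10⁸ K⁴.
P = 1.0 × 5.67×10⁻⁸ × 4.104 × 7.059×10⁸.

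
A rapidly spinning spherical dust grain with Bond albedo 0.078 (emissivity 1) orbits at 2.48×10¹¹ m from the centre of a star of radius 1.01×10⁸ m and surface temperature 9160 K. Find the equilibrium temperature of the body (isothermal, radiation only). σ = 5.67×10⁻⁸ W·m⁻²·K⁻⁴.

The star's surface emits σT_*⁴; at distance d the flux is S = σT_*⁴(R_*/d)².
S = 5.67×10⁻⁸·(9160)⁴·(1.01×10⁸/2.48×10¹¹)² = 66.21 W/m².
For an isothermal sphere T⁴ = (1−a)S/(4σ) = 2.691×10⁸ K⁴.

T ≈ 128 K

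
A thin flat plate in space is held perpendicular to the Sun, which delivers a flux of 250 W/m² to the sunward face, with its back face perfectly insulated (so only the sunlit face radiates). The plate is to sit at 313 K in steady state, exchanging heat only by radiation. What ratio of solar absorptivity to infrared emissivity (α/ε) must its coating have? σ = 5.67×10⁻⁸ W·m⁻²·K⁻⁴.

Balance: αS·A = εσ·1A·T⁴ ⇒ α/ε = σT⁴/S.
α/ε = 5.67×10⁻⁸·(313)⁴/250 = 5.67×10⁻⁸·9.598×10⁹/250.

α/ε ≈ 2.18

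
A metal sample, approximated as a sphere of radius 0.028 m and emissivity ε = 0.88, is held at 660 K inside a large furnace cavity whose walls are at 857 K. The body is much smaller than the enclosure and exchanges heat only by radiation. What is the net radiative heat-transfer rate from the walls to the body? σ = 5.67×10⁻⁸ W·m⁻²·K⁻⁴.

P_net ≈ 172 W

For a small grey body in a large enclosure: P_net = εσA(T_body⁴ − T_wall⁴).
A = 4πr² = 0.009852 m²; T_body⁴ − T_wall⁴ = 1.897×10¹¹ − 5.394×10¹¹ = -3.497×10¹¹ K⁴.
|P_net| = 0.88·5.67×10⁻⁸·0.009852·3.497×10¹¹.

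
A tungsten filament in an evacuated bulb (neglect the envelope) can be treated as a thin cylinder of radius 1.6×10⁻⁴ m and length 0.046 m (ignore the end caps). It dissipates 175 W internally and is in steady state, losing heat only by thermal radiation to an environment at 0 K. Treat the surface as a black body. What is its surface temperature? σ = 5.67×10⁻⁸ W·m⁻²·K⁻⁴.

Steady state: internal power = radiated power, P = εσA T⁴.
Radiating area A = 2πrL = 4.624×10⁻⁵ m².
T⁴ = P/(εσA) = 175/(1.0·5.67×10⁻⁸·4.624×10⁻⁵) = 6.674×10¹³ K⁴.
T = (6.674×10¹³)^(1/4).

T ≈ 2860 K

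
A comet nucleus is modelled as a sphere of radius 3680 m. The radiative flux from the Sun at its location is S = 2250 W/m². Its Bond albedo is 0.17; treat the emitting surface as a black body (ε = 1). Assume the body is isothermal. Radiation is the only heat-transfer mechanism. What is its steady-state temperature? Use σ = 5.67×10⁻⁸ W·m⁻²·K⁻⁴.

T ≈ 301 K

At equilibrium, absorbed power = emitted power.
Absorbing cross-section = πr² = 4.254×10⁷ m²; emitting surface = 4πr² = 1.702×10⁸ m² (ratio 4).
(1−a)S·A_cross = εσ·A_surf·T⁴  ⇒  T⁴ = (1−a)S/(4σ).
T⁴ = 0.830·2250/(4·5.67×10⁻⁸) = 8.234×10⁹ K⁴.
T = (8.234×10⁹)^(1/4).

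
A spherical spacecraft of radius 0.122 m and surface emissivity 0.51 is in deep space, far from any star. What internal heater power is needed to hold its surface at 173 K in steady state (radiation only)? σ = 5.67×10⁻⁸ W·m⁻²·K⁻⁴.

P = εσ·4πr²·T⁴.
4πr² = 0.1870 m²; T⁴ = 8.957×10⁸ K⁴.
P = 0.51·5.67×10⁻⁸·0.1870·8.957×10⁸.

P ≈ 4.84 W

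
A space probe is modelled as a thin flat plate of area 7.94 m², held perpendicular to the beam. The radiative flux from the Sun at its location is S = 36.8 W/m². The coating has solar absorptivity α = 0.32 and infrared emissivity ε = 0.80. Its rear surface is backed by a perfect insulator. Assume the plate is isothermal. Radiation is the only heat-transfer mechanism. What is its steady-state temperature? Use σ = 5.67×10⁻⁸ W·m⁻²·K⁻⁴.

At equilibrium, absorbed power = emitted power.
Absorbing cross-section = A = 7.940 m²; emitting surface = A = 7.940 m² (ratio 1).
αS·A_cross = εσ·A_surf·T⁴  ⇒  T⁴ = αS/(ε·1σ).
T⁴ = 0.320·36.8/(0.80·1·5.67×10⁻⁸) = 2.596×10⁸ K⁴.
T = (2.596×10⁸)^(1/4).

T ≈ 127 K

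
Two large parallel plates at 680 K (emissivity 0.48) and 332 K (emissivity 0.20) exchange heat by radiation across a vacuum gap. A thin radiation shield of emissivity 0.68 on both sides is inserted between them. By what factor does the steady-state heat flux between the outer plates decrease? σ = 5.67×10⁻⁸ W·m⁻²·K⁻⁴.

Without shield: q₀ = σΔ(T⁴)/(1/ε₁+1/ε₂−1) with denominator 6.083.
With shield the two gaps are in series; the resistances add: (1/ε₁+1/ε_s−1)+(1/ε_s+1/ε₂−1) = 2.554+5.471 = 8.025.
Heat-flux ratio q₀/q = 8.025/6.083.

factor ≈ 1.32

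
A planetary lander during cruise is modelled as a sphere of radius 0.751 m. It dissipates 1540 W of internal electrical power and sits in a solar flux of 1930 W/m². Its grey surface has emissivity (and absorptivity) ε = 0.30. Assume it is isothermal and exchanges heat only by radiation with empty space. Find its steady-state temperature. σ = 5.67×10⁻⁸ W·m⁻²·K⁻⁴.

T ≈ 382 K

At steady state, absorbed solar power + internal power = radiated power.
Absorbed: α·S·A_cross = 0.30·1930·1.772 = 1026 W (cross-section πr²).
Total input = 1026 + 1540 = 2566 W.
Radiated: εσ·A_surf·T⁴ with A_surf = 4πr² = 7.087 m².
T⁴ = 2566/(0.30·5.67×10⁻⁸·7.087) = 2.128×10¹⁰ K⁴.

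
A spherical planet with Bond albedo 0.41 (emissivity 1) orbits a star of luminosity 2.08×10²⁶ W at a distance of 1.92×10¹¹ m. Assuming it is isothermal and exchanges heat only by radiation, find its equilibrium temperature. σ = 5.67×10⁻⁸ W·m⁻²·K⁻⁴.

First find the stellar flux at distance d: S = L/(4πd²) = 2.08×10²⁶/(4π·(1.92×10¹¹)²) = 449.0 W/m².
For an isothermal sphere, absorbed (1−a)S·πr² = emitted σ·4πr²·T⁴, so T⁴ = (1−a)S/(4σ).
T⁴ = 0.590·449.0/(4·5.67×10⁻⁸) = 1.168×10⁹ K⁴.

T ≈ 185 K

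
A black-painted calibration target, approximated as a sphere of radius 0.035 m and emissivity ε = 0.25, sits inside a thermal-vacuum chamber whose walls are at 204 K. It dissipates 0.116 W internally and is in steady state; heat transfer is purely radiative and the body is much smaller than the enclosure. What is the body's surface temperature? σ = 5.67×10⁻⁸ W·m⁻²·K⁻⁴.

T ≈ 218 K

For a small grey body in a large enclosure, net radiated power = εσA(T⁴ − T_w⁴).
Steady state: P = εσA(T⁴ − T_w⁴) with A = 4πr² = 0.01539 m².
T⁴ = P/(εσA) + T_w⁴ = 0.116/(0.25·5.67×10⁻⁸·0.01539) + (204)⁴
    = 5.316×10⁸ + 1.732×10⁹ = 2.263×10⁹ K⁴.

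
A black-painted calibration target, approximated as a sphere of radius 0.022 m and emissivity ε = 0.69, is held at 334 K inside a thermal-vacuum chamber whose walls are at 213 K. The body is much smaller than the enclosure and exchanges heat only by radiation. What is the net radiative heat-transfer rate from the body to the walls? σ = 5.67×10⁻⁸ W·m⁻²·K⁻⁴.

For a small grey body in a large enclosure: P_net = εσA(T_body⁴ − T_wall⁴).
A = 4πr² = 0.006082 m²; T_body⁴ − T_wall⁴ = 1.244×10¹⁰ − 2.058×10⁹ = 1.039×10¹⁰ K⁴.
|P_net| = 0.69·5.67×10⁻⁸·0.006082·1.039×10¹⁰.

P_net ≈ 2.47 W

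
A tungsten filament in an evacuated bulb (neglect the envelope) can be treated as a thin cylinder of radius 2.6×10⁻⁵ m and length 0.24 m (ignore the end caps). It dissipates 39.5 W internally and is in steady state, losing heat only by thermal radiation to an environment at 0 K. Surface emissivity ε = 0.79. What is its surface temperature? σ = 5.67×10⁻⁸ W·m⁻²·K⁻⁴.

Steady state: internal power = radiated power, P = εσA T⁴.
Radiating area A = 2πrL = 3.921×10⁻⁵ m².
T⁴ = P/(εσA) = 39.5/(0.79·5.67×10⁻⁸·3.921×10⁻⁵) = 2.249×10¹³ K⁴.
T = (2.249×10¹³)^(1/4).

T ≈ 2180 K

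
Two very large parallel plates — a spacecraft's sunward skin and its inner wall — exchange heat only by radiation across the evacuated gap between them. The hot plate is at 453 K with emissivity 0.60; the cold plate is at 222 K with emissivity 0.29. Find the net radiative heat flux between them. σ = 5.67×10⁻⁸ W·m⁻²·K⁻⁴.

For two infinite grey parallel plates, q = σ(T₁⁴ − T₂⁴)/(1/ε₁ + 1/ε₂ − 1).
T₁⁴ − T₂⁴ = 4.211×10¹⁰ − 2.429×10⁹ = 3.968×10¹⁰ K⁴.
1/ε₁ + 1/ε₂ − 1 = 1.667 + 3.448 − 1 = 4.115.
q = 5.67×10⁻⁸ × 3.968×10¹⁰ / 4.115.

q ≈ 547 W/m²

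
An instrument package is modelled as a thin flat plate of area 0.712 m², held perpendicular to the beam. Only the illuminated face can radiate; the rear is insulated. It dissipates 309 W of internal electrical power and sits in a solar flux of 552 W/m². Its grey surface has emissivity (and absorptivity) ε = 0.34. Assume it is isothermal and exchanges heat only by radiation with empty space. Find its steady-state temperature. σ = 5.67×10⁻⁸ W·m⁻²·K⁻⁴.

T ≈ 424 K

At steady state, absorbed solar power + internal power = radiated power.
Absorbed: α·S·A_cross = 0.34·552·0.7120 = 133.6 W (cross-section A).
Total input = 133.6 + 309 = 442.6 W.
Radiated: εσ·A_surf·T⁴ with A_surf = A = 0.7120 m².
T⁴ = 442.6/(0.34·5.67×10⁻⁸·0.7120) = 3.225×10¹⁰ K⁴.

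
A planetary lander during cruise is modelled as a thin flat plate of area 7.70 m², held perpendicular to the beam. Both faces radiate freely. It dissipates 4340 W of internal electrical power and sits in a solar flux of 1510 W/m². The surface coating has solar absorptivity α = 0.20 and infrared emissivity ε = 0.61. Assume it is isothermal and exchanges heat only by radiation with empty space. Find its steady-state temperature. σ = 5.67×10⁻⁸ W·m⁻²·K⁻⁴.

T ≈ 334 K

At steady state, absorbed solar power + internal power = radiated power.
Absorbed: α·S·A_cross = 0.20·1510·7.700 = 2325 W (cross-section A).
Total input = 2325 + 4340 = 6665 W.
Radiated: εσ·A_surf·T⁴ with A_surf = 2A = 15.40 m².
T⁴ = 6665/(0.61·5.67×10⁻⁸·15.40) = 1.251×10¹⁰ K⁴.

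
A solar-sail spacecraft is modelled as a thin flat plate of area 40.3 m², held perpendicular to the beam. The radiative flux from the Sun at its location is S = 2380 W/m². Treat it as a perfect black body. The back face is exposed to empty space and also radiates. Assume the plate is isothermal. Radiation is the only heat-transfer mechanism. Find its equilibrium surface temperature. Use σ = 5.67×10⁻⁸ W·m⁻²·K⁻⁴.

At equilibrium, absorbed power = emitted power.
Absorbing cross-section = A = 40.30 m²; emitting surface = 2A = 80.60 m² (ratio 2).
S·A_cross = εσ·A_surf·T⁴  ⇒  T⁴ = S/(2σ).
T⁴ = 1.00·2380/(2·5.67×10⁻⁸) = 2.099×10¹⁰ K⁴.
T = (2.099×10¹⁰)^(1/4).

T ≈ 381 K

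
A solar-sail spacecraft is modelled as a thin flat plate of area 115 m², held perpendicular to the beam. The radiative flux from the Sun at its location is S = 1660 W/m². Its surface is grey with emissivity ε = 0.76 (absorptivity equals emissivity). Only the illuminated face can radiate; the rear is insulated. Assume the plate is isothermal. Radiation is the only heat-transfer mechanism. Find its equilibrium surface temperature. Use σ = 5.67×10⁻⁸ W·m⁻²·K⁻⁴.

T ≈ 414 K

At equilibrium, absorbed power = emitted power.
Absorbing cross-section = A = 115.0 m²; emitting surface = A = 115.0 m² (ratio 1).
εS·A_cross = εσ·A_surf·T⁴  ⇒  T⁴ = S/(1σ)   (ε cancels).
T⁴ = 1660/(1·5.67×10⁻⁸) = 2.928×10¹⁰ K⁴.
T = (2.928×10¹⁰)^(1/4).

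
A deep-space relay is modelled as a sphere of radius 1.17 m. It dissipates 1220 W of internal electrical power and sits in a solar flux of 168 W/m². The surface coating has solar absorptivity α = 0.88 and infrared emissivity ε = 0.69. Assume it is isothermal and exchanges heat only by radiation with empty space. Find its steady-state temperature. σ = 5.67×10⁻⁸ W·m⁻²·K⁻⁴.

At steady state, absorbed solar power + internal power = radiated power.
Absorbed: α·S·A_cross = 0.88·168·4.301 = 635.8 W (cross-section πr²).
Total input = 635.8 + 1220 = 1856 W.
Radiated: εσ·A_surf·T⁴ with A_surf = 4πr² = 17.20 m².
T⁴ = 1856/(0.69·5.67×10⁻⁸·17.20) = 2.757×10⁹ K⁴.

T ≈ 229 K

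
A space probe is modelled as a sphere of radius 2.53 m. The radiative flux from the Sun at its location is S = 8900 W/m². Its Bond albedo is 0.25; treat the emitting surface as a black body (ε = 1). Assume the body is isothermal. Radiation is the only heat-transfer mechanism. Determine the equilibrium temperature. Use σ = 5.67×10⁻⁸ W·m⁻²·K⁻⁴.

At equilibrium, absorbed power = emitted power.
Absorbing cross-section = πr² = 20.11 m²; emitting surface = 4πr² = 80.44 m² (ratio 4).
(1−a)S·A_cross = εσ·A_surf·T⁴  ⇒  T⁴ = (1−a)S/(4σ).
T⁴ = 0.750·8900/(4·5.67×10⁻⁸) = 2.943×10¹⁰ K⁴.
T = (2.943×10¹⁰)^(1/4).

T ≈ 414 K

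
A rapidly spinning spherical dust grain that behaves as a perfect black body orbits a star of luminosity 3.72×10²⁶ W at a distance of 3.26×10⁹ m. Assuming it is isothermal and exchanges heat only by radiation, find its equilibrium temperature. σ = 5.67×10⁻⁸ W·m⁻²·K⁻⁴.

First find the stellar flux at distance d: S = L/(4πd²) = 3.72×10²⁶/(4π·(3.26×10⁹)²) = 2.785×10⁶ W/m².
For an isothermal sphere, absorbed (1−a)S·πr² = emitted σ·4πr²·T⁴, so T⁴ = (1−a)S/(4σ).
T⁴ = 1.00·2.785×10⁶/(4·5.67×10⁻⁸) = 1.228×10¹³ K⁴.

T ≈ 1870 K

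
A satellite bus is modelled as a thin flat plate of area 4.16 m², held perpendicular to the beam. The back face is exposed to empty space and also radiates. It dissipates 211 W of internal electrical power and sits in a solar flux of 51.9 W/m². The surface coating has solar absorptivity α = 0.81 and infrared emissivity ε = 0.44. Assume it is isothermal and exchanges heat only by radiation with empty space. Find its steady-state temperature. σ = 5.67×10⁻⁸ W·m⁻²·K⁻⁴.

T ≈ 208 K

At steady state, absorbed solar power + internal power = radiated power.
Absorbed: α·S·A_cross = 0.81·51.9·4.160 = 174.9 W (cross-section A).
Total input = 174.9 + 211 = 385.9 W.
Radiated: εσ·A_surf·T⁴ with A_surf = 2A = 8.320 m².
T⁴ = 385.9/(0.44·5.67×10⁻⁸·8.320) = 1.859×10⁹ K⁴.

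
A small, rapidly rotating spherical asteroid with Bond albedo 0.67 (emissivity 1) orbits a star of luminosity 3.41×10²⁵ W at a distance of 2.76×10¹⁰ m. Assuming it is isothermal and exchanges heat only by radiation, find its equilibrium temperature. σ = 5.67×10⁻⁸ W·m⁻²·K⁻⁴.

First find the stellar flux at distance d: S = L/(4πd²) = 3.41×10²⁵/(4π·(2.76×10¹⁰)²) = 3562 W/m².
For an isothermal sphere, absorbed (1−a)S·πr² = emitted σ·4πr²·T⁴, so T⁴ = (1−a)S/(4σ).
T⁴ = 0.330·3562/(4·5.67×10⁻⁸) = 5.183×10⁹ K⁴.

T ≈ 268 K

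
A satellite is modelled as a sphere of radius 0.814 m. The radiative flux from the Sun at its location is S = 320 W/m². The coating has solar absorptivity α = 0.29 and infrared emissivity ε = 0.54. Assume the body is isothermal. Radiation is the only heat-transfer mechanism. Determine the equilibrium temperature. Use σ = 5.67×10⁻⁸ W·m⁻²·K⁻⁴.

T ≈ 166 K

At equilibrium, absorbed power = emitted power.
Absorbing cross-section = πr² = 2.082 m²; emitting surface = 4πr² = 8.326 m² (ratio 4).
αS·A_cross = εσ·A_surf·T⁴  ⇒  T⁴ = αS/(ε·4σ).
T⁴ = 0.290·320/(0.54·4·5.67×10⁻⁸) = 7.577×10⁸ K⁴.
T = (7.577×10⁸)^(1/4).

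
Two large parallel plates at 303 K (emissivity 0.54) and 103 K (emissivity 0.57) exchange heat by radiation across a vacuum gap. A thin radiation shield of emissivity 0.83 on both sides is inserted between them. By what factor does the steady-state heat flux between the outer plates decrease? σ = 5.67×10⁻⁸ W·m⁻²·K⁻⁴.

factor ≈ 1.54

Without shield: q₀ = σΔ(T⁴)/(1/ε₁+1/ε₂−1) with denominator 2.606.
With shield the two gaps are in series; the resistances add: (1/ε₁+1/ε_s−1)+(1/ε_s+1/ε₂−1) = 2.057+1.959 = 4.016.
Heat-flux ratio q₀/q = 4.016/2.606.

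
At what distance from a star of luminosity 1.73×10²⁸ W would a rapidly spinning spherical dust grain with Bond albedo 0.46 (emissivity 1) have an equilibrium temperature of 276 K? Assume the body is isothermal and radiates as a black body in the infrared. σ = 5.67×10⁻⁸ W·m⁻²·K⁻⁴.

For an isothermal black-emitting sphere, (1−a)S·πr² = σ·4πr²·T⁴ ⇒ S = 4σT⁴/(1−a).
S = 4·5.67×10⁻⁸·(276)⁴/0.540 = 2437 W/m².
Flux falls as S = L/(4πd²), so d = √(L/(4πS)) = √(1.73×10²⁸/(4π·2437)).

d ≈ 7.52×10¹¹ m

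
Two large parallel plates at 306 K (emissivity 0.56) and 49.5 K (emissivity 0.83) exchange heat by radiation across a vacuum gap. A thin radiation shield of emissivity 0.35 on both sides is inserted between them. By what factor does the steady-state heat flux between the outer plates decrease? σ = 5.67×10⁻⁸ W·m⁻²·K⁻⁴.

Without shield: q₀ = σΔ(T⁴)/(1/ε₁+1/ε₂−1) with denominator 1.991.
With shield the two gaps are in series; the resistances add: (1/ε₁+1/ε_s−1)+(1/ε_s+1/ε₂−1) = 3.643+3.062 = 6.705.
Heat-flux ratio q₀/q = 6.705/1.991.

factor ≈ 3.37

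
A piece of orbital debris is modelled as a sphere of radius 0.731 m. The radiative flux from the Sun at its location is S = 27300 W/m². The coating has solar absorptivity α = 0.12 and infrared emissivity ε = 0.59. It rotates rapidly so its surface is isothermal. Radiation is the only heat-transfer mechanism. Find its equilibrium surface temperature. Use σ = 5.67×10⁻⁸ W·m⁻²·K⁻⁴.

T ≈ 396 K

At equilibrium, absorbed power = emitted power.
Absorbing cross-section = πr² = 1.679 m²; emitting surface = 4πr² = 6.715 m² (ratio 4).
αS·A_cross = εσ·A_surf·T⁴  ⇒  T⁴ = αS/(ε·4σ).
T⁴ = 0.120·27300/(0.59·4·5.67×10⁻⁸) = 2.448×10¹⁰ K⁴.
T = (2.448×10¹⁰)^(1/4).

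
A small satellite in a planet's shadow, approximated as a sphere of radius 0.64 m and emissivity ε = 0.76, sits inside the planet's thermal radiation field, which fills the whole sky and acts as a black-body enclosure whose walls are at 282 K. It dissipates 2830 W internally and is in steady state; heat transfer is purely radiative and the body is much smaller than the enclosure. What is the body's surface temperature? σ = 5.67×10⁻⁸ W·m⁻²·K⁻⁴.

For a small grey body in a large enclosure, net radiated power = εσA(T⁴ − T_w⁴).
Steady state: P = εσA(T⁴ − T_w⁴) with A = 4πr² = 5.147 m².
T⁴ = P/(εσA) + T_w⁴ = 2830/(0.76·5.67×10⁻⁸·5.147) + (282)⁴
    = 1.276×10¹⁰ + 6.324×10⁹ = 1.908×10¹⁰ K⁴.

T ≈ 372 K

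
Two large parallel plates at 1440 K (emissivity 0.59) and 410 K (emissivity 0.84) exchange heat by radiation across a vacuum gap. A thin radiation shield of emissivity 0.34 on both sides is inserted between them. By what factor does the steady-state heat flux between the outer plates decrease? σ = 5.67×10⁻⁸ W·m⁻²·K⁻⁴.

Without shield: q₀ = σΔ(T⁴)/(1/ε₁+1/ε₂−1) with denominator 1.885.
With shield the two gaps are in series; the resistances add: (1/ε₁+1/ε_s−1)+(1/ε_s+1/ε₂−1) = 3.636+3.132 = 6.768.
Heat-flux ratio q₀/q = 6.768/1.885.

factor ≈ 3.59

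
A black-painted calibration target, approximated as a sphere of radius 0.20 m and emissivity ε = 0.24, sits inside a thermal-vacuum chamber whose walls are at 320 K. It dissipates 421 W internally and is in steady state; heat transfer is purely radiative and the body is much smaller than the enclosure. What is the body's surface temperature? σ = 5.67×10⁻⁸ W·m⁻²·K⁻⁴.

T ≈ 518 K

For a small grey body in a large enclosure, net radiated power = εσA(T⁴ − T_w⁴).
Steady state: P = εσA(T⁴ − T_w⁴) with A = 4πr² = 0.5027 m².
T⁴ = P/(εσA) + T_w⁴ = 421/(0.24·5.67×10⁻⁸·0.5027) + (320)⁴
    = 6.155×10¹⁰ + 1.049×10¹⁰ = 7.203×10¹⁰ K⁴.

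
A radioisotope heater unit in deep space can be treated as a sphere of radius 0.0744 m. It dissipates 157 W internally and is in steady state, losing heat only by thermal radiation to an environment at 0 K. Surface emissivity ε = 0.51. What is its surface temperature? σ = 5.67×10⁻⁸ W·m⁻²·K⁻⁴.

Steady state: internal power = radiated power, P = εσA T⁴.
Radiating area A = 4πr² = 0.06956 m².
T⁴ = P/(εσA) = 157/(0.51·5.67×10⁻⁸·0.06956) = 7.805×10¹⁰ K⁴.
T = (7.805×10¹⁰)^(1/4).

T ≈ 529 K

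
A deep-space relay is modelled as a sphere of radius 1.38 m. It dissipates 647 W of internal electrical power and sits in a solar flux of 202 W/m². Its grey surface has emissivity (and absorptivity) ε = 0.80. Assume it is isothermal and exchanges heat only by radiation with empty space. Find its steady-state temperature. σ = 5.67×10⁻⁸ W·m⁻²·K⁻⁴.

At steady state, absorbed solar power + internal power = radiated power.
Absorbed: α·S·A_cross = 0.80·202·5.983 = 966.8 W (cross-section πr²).
Total input = 966.8 + 647 = 1614 W.
Radiated: εσ·A_surf·T⁴ with A_surf = 4πr² = 23.93 m².
T⁴ = 1614/(0.80·5.67×10⁻⁸·23.93) = 1.487×10⁹ K⁴.

T ≈ 196 K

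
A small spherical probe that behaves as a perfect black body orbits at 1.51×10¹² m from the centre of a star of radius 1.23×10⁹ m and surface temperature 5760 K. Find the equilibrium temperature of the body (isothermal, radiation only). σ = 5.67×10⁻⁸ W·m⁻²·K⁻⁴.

The star's surface emits σT_*⁴; at distance d the flux is S = σT_*⁴(R_*/d)².
S = 5.67×10⁻⁸·(5760)⁴·(1.23×10⁹/1.51×10¹²)² = 41.41 W/m².
For an isothermal sphere T⁴ = (1−a)S/(4σ) = 1.826×10⁸ K⁴.

T ≈ 116 K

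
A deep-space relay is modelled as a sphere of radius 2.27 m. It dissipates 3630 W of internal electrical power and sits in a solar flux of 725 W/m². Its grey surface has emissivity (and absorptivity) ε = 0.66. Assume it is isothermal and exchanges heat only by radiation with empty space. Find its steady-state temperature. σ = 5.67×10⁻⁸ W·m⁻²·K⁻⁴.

At steady state, absorbed solar power + internal power = radiated power.
Absorbed: α·S·A_cross = 0.66·725·16.19 = 7746 W (cross-section πr²).
Total input = 7746 + 3630 = 11380 W.
Radiated: εσ·A_surf·T⁴ with A_surf = 4πr² = 64.75 m².
T⁴ = 11380/(0.66·5.67×10⁻⁸·64.75) = 4.695×10⁹ K⁴.

T ≈ 262 K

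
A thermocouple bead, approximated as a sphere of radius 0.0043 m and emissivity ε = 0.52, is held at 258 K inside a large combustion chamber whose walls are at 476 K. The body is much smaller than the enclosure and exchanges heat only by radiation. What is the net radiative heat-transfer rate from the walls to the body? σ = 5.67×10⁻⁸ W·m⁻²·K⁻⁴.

P_net ≈ 0.321 W

For a small grey body in a large enclosure: P_net = εσA(T_body⁴ − T_wall⁴).
A = 4πr² = 2.324×10⁻⁴ m²; T_body⁴ − T_wall⁴ = 4.431×10⁹ − 5.134×10¹⁰ = -4.691×10¹⁰ K⁴.
|P_net| = 0.52·5.67×10⁻⁸·2.324×10⁻⁴·4.691×10¹⁰.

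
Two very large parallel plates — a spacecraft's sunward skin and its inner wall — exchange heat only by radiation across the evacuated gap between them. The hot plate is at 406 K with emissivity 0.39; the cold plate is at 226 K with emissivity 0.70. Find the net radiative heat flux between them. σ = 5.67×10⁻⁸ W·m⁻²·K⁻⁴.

For two infinite grey parallel plates, q = σ(T₁⁴ − T₂⁴)/(1/ε₁ + 1/ε₂ − 1).
T₁⁴ − T₂⁴ = 2.717×10¹⁰ − 2.609×10⁹ = 2.456×10¹⁰ K⁴.
1/ε₁ + 1/ε₂ − 1 = 2.564 + 1.429 − 1 = 2.993.
q = 5.67×10⁻⁸ × 2.456×10¹⁰ / 2.993.

q ≈ 465 W/m²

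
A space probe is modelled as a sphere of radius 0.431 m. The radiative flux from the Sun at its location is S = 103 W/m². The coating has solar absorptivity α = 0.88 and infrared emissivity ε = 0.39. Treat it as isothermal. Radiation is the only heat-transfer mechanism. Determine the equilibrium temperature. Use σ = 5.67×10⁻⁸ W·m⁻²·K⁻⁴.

T ≈ 179 K

At equilibrium, absorbed power = emitted power.
Absorbing cross-section = πr² = 0.5836 m²; emitting surface = 4πr² = 2.334 m² (ratio 4).
αS·A_cross = εσ·A_surf·T⁴  ⇒  T⁴ = αS/(ε·4σ).
T⁴ = 0.880·103/(0.39·4·5.67×10⁻⁸) = 1.025×10⁹ K⁴.
T = (1.025×10⁹)^(1/4).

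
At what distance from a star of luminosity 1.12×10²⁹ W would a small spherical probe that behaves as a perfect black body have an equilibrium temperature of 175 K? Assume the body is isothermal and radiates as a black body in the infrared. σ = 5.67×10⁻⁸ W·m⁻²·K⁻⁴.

For an isothermal black-emitting sphere, (1−a)S·πr² = σ·4πr²·T⁴ ⇒ S = 4σT⁴/(1−a).
S = 4·5.67×10⁻⁸·(175)⁴/1.00 = 212.7 W/m².
Flux falls as S = L/(4πd²), so d = √(L/(4πS)) = √(1.12×10²⁹/(4π·212.7)).

d ≈ 6.47×10¹² m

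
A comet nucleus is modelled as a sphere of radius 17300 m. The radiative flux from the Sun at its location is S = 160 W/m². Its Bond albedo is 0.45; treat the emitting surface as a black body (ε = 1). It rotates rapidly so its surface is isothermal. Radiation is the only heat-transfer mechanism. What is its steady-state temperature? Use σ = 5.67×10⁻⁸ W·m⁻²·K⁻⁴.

T ≈ 140 K

At equilibrium, absorbed power = emitted power.
Absorbing cross-section = πr² = 9.402×10⁸ m²; emitting surface = 4πr² = 3.761×10⁹ m² (ratio 4).
(1−a)S·A_cross = εσ·A_surf·T⁴  ⇒  T⁴ = (1−a)S/(4σ).
T⁴ = 0.550·160/(4·5.67×10⁻⁸) = 3.880×10⁸ K⁴.
T = (3.880×10⁸)^(1/4).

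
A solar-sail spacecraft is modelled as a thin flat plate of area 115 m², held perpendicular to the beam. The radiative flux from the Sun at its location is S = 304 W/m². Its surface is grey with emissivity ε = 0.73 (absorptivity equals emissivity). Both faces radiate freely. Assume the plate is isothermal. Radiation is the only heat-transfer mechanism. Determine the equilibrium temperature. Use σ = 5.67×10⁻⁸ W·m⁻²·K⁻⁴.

T ≈ 228 K

At equilibrium, absorbed power = emitted power.
Absorbing cross-section = A = 115.0 m²; emitting surface = 2A = 230.0 m² (ratio 2).
εS·A_cross = εσ·A_surf·T⁴  ⇒  T⁴ = S/(2σ)   (ε cancels).
T⁴ = 304/(2·5.67×10⁻⁸) = 2.681×10⁹ K⁴.
T = (2.681×10⁹)^(1/4).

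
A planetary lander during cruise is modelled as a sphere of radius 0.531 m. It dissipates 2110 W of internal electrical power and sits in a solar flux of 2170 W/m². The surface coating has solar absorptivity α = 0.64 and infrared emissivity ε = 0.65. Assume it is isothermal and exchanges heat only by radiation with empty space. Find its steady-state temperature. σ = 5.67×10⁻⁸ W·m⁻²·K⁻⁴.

At steady state, absorbed solar power + internal power = radiated power.
Absorbed: α·S·A_cross = 0.64·2170·0.8858 = 1230 W (cross-section πr²).
Total input = 1230 + 2110 = 3340 W.
Radiated: εσ·A_surf·T⁴ with A_surf = 4πr² = 3.543 m².
T⁴ = 3340/(0.65·5.67×10⁻⁸·3.543) = 2.558×10¹⁰ K⁴.

T ≈ 400 K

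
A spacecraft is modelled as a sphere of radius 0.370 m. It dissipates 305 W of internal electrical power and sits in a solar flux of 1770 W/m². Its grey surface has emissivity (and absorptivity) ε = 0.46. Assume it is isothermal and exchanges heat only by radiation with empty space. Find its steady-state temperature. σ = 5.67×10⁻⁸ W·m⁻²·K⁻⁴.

At steady state, absorbed solar power + internal power = radiated power.
Absorbed: α·S·A_cross = 0.46·1770·0.4301 = 350.2 W (cross-section πr²).
Total input = 350.2 + 305 = 655.2 W.
Radiated: εσ·A_surf·T⁴ with A_surf = 4πr² = 1.720 m².
T⁴ = 655.2/(0.46·5.67×10⁻⁸·1.720) = 1.460×10¹⁰ K⁴.

T ≈ 348 K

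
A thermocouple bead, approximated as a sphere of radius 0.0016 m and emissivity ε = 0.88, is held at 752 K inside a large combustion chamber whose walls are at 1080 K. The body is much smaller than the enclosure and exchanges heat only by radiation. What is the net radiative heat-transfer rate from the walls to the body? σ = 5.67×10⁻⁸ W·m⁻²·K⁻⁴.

For a small grey body in a large enclosure: P_net = εσA(T_body⁴ − T_wall⁴).
A = 4πr² = 3.217×10⁻⁵ m²; T_body⁴ − T_wall⁴ = 3.198×10¹¹ − 1.360×10¹² = -1.041×10¹² K⁴.
|P_net| = 0.88·5.67×10⁻⁸·3.217×10⁻⁵·1.041×10¹².

P_net ≈ 1.67 W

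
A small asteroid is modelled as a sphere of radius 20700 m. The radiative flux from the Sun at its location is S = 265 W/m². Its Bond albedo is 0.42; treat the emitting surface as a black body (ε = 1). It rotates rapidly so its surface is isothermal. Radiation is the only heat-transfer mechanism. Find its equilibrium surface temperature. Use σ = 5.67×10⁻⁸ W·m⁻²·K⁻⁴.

T ≈ 161 K

At equilibrium, absorbed power = emitted power.
Absorbing cross-section = πr² = 1.346×10⁹ m²; emitting surface = 4πr² = 5.385×10⁹ m² (ratio 4).
(1−a)S·A_cross = εσ·A_surf·T⁴  ⇒  T⁴ = (1−a)S/(4σ).
T⁴ = 0.580·265/(4·5.67×10⁻⁸) = 6.777×10⁸ K⁴.
T = (6.777×10⁸)^(1/4).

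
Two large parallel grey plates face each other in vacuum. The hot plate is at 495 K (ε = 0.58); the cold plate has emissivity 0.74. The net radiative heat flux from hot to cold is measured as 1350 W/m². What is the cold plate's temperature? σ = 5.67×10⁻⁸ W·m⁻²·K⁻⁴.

q = σ(T₁⁴ − T₂⁴)/(1/ε₁ + 1/ε₂ − 1); denominator = 2.075.
T₂⁴ = T₁⁴ − q·(1/ε₁+1/ε₂−1)/σ = 6.004×10¹⁰ − 1350·2.075/5.67×10⁻⁸
    = 1.062×10¹⁰ K⁴.

T₂ ≈ 321 K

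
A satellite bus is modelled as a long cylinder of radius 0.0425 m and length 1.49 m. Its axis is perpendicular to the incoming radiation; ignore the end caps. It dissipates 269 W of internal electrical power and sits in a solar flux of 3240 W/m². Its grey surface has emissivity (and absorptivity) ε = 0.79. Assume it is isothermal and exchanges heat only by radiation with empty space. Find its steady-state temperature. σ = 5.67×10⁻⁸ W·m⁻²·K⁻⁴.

At steady state, absorbed solar power + internal power = radiated power.
Absorbed: α·S·A_cross = 0.79·3240·0.1267 = 324.2 W (cross-section 2rL).
Total input = 324.2 + 269 = 593.2 W.
Radiated: εσ·A_surf·T⁴ with A_surf = 2πrL = 0.3979 m².
T⁴ = 593.2/(0.79·5.67×10⁻⁸·0.3979) = 3.328×10¹⁰ K⁴.

T ≈ 427 K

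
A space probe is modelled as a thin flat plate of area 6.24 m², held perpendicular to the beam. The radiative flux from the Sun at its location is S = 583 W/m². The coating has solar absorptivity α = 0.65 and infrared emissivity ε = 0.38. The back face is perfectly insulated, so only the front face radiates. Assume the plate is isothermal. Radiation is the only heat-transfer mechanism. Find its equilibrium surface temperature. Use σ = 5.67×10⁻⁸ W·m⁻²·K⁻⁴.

At equilibrium, absorbed power = emitted power.
Absorbing cross-section = A = 6.240 m²; emitting surface = A = 6.240 m² (ratio 1).
αS·A_cross = εσ·A_surf·T⁴  ⇒  T⁴ = αS/(ε·1σ).
T⁴ = 0.650·583/(0.38·1·5.67×10⁻⁸) = 1.759×10¹⁰ K⁴.
T = (1.759×10¹⁰)^(1/4).

T ≈ 364 K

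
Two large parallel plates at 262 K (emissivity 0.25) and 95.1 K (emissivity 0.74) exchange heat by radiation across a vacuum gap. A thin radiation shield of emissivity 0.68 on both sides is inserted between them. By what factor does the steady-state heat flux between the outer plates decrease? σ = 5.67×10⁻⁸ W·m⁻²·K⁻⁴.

Without shield: q₀ = σΔ(T⁴)/(1/ε₁+1/ε₂−1) with denominator 4.351.
With shield the two gaps are in series; the resistances add: (1/ε₁+1/ε_s−1)+(1/ε_s+1/ε₂−1) = 4.471+1.822 = 6.293.
Heat-flux ratio q₀/q = 6.293/4.351.

factor ≈ 1.45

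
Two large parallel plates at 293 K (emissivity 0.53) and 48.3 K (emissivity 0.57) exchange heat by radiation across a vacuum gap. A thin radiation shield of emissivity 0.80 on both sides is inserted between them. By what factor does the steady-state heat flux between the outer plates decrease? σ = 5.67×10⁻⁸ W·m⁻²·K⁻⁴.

Without shield: q₀ = σΔ(T⁴)/(1/ε₁+1/ε₂−1) with denominator 2.641.
With shield the two gaps are in series; the resistances add: (1/ε₁+1/ε_s−1)+(1/ε_s+1/ε₂−1) = 2.137+2.004 = 4.141.
Heat-flux ratio q₀/q = 4.141/2.641.

factor ≈ 1.57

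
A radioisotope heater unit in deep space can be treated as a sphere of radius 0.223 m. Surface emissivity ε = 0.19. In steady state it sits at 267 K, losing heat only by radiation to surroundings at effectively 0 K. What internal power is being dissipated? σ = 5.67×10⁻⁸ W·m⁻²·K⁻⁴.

Steady state: P = εσA T⁴.
A = 4πr² = 0.6249 m²; T⁴ = (267)⁴ = 5.082×10⁹ K⁴.
P = 0.19 × 5.67×10⁻⁸ × 0.6249 × 5.082×10⁹.

P ≈ 34.2 W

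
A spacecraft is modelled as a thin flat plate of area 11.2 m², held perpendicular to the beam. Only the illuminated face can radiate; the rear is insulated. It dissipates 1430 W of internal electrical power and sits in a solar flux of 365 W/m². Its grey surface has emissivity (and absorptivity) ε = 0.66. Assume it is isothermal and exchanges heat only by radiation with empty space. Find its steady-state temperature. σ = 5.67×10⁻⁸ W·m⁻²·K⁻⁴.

At steady state, absorbed solar power + internal power = radiated power.
Absorbed: α·S·A_cross = 0.66·365·11.20 = 2698 W (cross-section A).
Total input = 2698 + 1430 = 4128 W.
Radiated: εσ·A_surf·T⁴ with A_surf = A = 11.20 m².
T⁴ = 4128/(0.66·5.67×10⁻⁸·11.20) = 9.849×10⁹ K⁴.

T ≈ 315 K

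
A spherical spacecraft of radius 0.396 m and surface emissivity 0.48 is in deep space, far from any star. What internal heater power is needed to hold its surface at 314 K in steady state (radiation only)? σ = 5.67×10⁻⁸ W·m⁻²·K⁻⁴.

P ≈ 521 W

P = εσ·4πr²·T⁴.
4πr² = 1.971 m²; T⁴ = 9.721×10⁹ K⁴.
P = 0.48·5.67×10⁻⁸·1.971·9.721×10⁹.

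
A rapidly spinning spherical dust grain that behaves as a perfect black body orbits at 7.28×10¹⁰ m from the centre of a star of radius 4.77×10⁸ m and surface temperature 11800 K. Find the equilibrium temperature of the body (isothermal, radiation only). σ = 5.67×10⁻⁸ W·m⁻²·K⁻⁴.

The star's surface emits σT_*⁴; at distance d the flux is S = σT_*⁴(R_*/d)².
S = 5.67×10⁻⁸·(11800)⁴·(4.77×10⁸/7.28×10¹⁰)² = 47190 W/m².
For an isothermal sphere T⁴ = (1−a)S/(4σ) = 2.081×10¹¹ K⁴.

T ≈ 675 K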